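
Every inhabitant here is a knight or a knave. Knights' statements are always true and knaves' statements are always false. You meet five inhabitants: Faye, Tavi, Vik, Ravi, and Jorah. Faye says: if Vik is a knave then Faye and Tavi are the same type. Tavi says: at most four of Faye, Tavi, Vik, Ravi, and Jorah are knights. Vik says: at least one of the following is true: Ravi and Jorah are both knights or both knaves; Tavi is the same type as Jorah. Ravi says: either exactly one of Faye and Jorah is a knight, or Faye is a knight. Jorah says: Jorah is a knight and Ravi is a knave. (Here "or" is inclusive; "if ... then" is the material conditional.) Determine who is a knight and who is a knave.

Suppose Faye is a knave. Then Faye's statement "if Vik is a knave then Faye and Tavi are the same type" would have to be false. Checking the 16 ways to assign the others, none is consistent with every speaker.
(For instance, with Tavi=knight, Vik=knave, Ravi=knight, Jorah=knave, Ravi's claim "either exactly one of Faye and Jorah is a knight, or Faye is a knight" comes out false where it would need to be true.)
So Faye must be a knight, making "if Vik is a knave then Faye and Tavi are the same type" true. Taking Faye=knight, Tavi=knight, Vik=knave, Ravi=knight, Jorah=knave, each remaining statement checks out:
  Tavi (knight): "at most four of Faye, Tavi, Vik, Ravi, and Jorah are knights" — true. ✓
  Vik (knave): "at least one of the following is true: Ravi and Jorah are both knights or both knaves; Tavi is the same type as Jorah" — false. ✓
  Ravi (knight): "either exactly one of Faye and Jorah is a knight, or Faye is a knight" — true. ✓
  Jorah (knave): "Jorah is a knight and Ravi is a knave" — false. ✓
This is the unique consistent assignment.

Knights: Faye, Tavi, and Ravi. Knaves: Vik and Jorah.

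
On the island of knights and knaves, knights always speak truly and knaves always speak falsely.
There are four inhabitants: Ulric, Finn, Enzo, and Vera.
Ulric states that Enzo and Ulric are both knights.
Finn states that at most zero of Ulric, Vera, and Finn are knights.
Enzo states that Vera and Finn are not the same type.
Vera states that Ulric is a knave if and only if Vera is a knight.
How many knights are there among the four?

2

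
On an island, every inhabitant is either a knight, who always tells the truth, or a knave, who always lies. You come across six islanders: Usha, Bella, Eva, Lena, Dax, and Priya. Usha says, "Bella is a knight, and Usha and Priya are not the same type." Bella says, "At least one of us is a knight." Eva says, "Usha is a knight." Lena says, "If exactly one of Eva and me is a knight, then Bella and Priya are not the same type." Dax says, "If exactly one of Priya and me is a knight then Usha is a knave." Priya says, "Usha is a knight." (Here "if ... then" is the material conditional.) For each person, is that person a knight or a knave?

Usha is a knave, Bella is a knight, Eva is a knave, Lena is a knight, Dax is a knight, and Priya is a knave.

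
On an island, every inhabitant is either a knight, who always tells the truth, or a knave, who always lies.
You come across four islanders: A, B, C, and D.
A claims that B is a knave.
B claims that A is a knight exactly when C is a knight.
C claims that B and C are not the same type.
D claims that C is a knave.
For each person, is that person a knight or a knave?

A is a knight, B is a knave, C is a knave, and D is a knight.

As a knight, A's statement "B is a knave" should be True; it is.
B is a knave, so "A is a knight exactly when C is a knight" must be false — and it is.
C (knave): "B and C are not the same type" — false. ✓
D (knight): "C is a knave" — True. ✓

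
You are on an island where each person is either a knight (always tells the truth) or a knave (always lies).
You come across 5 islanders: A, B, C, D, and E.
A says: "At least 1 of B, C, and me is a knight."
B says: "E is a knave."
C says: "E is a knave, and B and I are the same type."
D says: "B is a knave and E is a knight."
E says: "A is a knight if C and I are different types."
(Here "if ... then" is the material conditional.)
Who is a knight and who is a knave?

Suppose A is a knave. Then A's statement "at least 1 of B, C, and me is a knight" would have to be false. Checking the 16 ways to assign the others, none is consistent with every speaker.
(For instance, with B=knave, C=knave, D=knight, E=knight, E's claim "A is a knight if C and I are different types" comes out false where it would need to be true.)
So A must be a knight, making "at least 1 of B, C, and me is a knight" true. Taking A=knight, B=knave, C=knave, D=knight, E=knight, each remaining statement checks out:
  B (knave): "E is a knave" — false. ✓
  C (knave): "E is a knave, and B and I are the same type" — false. ✓
  D (knight): "B is a knave and E is a knight" — true. ✓
  E (knight): "A is a knight if C and I are different types" — true. ✓
This is the unique consistent assignment.

Knights: A, D, and E. Knaves: B and C.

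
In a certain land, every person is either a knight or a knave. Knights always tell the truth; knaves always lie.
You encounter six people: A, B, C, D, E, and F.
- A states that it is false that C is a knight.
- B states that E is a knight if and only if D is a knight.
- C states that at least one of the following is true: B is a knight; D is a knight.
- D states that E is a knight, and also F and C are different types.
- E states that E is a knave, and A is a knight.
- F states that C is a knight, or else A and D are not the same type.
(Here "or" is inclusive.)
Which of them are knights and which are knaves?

Knights: B, C, and F. Knaves: A, D, and E.

A is a knave, and the claim "it is false that C is a knight" is indeed False.
B is a knight, so "E is a knight if and only if D is a knight" must be True — and it is.
As a knight, C's statement "at least one of the following is true: B is a knight; D is a knight" should be True; it is.
D is a knave, so "E is a knight, and also F and C are different types" must be False — and it is.
Since E is a knave, "E is a knave, and A is a knight" needs to be False, which holds.
F is a knight, and the claim "C is a knight, or else A and D are not the same type" is indeed True.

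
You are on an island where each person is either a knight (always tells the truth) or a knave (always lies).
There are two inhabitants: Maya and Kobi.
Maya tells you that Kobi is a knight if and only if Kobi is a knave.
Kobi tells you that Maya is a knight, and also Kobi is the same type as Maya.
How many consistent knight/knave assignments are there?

1

Consistent assignments:
  Maya=knave, Kobi=knave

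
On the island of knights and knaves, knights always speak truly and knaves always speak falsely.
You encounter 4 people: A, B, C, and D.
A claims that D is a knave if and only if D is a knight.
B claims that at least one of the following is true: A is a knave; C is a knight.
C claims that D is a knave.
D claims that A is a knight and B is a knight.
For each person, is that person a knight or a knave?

A is a knave, B is a knight, C is a knight, and D is a knave.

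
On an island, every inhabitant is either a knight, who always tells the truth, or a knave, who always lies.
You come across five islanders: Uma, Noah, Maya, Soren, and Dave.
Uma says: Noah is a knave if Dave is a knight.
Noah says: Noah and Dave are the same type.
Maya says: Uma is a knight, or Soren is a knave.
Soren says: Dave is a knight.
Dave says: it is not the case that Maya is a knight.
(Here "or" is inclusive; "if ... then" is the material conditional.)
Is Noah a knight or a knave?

Noah is a knight.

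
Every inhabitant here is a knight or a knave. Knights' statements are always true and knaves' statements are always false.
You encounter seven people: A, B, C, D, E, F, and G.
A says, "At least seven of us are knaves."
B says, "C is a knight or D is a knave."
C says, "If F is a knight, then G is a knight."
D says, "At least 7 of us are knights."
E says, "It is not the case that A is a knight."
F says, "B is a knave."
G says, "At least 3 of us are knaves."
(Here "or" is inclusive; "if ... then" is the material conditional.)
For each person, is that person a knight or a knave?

Knights: B, C, E, and G. Knaves: A, D, and F.

As a knave, A's statement "at least seven of us are knaves" should be false; it is.
As a knight, B's statement "C is a knight or D is a knave" should be true; it is.
As a knight, C's statement "if F is a knight, then G is a knight" should be true; it is.
Since D is a knave, "at least 7 of us are knights" needs to be false, which holds.
As a knight, E's statement "it is not the case that A is a knight" should be true; it is.
F is a knave, so "B is a knave" must be false — and it is.
G is a knight, and the claim "at least 3 of us are knaves" is indeed true.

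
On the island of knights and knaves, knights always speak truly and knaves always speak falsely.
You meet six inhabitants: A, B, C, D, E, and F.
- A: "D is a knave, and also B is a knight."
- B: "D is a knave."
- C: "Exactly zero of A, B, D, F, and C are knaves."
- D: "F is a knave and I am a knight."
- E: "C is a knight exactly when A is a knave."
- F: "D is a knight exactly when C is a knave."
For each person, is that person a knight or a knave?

A is a knight, B is a knight, C is a knave, D is a knave, E is a knight, and F is a knave.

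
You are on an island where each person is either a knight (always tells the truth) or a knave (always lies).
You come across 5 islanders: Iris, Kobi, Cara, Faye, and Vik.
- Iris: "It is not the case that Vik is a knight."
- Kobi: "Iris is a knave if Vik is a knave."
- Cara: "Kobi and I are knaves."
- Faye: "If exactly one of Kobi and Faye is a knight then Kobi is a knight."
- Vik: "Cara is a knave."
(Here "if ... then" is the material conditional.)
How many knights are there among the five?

The unique consistent assignment is Iris=knave, Kobi=knight, Cara=knave, Faye=knight, Vik=knight.
That has 3 knights.

3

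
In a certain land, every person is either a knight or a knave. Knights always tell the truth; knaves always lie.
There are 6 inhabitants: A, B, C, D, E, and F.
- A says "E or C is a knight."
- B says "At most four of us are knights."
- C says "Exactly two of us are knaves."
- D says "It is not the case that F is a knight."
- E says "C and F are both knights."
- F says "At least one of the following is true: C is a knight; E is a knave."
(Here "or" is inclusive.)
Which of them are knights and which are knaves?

As a knave, A's statement "E or C is a knight" should be false; it is.
B is a knight; "at most four of us are knights" is True, as required.
C is a knave, so "exactly two of us are knaves" must be false — and it is.
D is a knave, so "it is not the case that F is a knight" must be false — and it is.
E is a knave, and the claim "C and F are both knights" is indeed false.
F is a knight, and the claim "at least one of the following is true: C is a knight; E is a knave" is indeed True.

Knights: B and F. Knaves: A, C, D, and E.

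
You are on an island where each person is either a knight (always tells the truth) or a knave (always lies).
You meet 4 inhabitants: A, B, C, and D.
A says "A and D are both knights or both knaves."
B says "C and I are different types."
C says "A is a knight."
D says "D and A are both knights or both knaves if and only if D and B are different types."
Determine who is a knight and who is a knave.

A is a knave; "A and D are both knights or both knaves" is false, as required.
B is a knight; "C and I are different types" is true, as required.
C is a knave; "A is a knight" is false, as required.
D is a knight; "D and A are both knights or both knaves if and only if D and B are different types" is true, as required.

A is a knave, B is a knight, C is a knave, and D is a knight.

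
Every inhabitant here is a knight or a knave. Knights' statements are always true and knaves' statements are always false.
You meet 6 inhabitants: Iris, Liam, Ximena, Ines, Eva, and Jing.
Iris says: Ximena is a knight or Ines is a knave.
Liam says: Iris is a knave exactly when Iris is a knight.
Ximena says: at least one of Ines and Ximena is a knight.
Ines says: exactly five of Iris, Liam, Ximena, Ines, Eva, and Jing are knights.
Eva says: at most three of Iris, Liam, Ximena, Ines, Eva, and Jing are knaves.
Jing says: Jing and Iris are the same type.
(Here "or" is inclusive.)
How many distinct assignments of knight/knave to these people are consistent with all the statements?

7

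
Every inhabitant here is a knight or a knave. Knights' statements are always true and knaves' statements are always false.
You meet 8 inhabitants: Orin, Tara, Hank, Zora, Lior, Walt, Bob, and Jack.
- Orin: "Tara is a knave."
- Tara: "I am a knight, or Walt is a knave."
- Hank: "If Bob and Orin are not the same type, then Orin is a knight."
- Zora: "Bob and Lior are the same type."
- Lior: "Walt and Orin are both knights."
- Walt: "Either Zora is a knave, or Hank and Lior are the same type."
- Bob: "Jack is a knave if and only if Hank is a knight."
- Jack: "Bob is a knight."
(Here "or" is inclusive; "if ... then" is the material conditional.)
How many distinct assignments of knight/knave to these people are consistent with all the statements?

1

Consistent assignments:
  Orin=knave, Tara=knight, Hank=knave, Zora=knave, Lior=knave, Walt=knight, Bob=knight, Jack=knight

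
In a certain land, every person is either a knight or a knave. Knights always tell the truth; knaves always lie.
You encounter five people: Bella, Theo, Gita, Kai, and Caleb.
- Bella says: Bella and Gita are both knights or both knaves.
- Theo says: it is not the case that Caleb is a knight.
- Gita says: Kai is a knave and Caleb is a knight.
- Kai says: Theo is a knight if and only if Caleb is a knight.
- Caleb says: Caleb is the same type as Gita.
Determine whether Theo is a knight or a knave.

Theo is a knave.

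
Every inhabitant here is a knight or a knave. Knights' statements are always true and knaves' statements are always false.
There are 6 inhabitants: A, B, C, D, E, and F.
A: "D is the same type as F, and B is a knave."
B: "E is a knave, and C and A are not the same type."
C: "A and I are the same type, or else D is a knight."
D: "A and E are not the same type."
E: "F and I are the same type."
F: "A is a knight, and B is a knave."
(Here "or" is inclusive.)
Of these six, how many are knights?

4

The unique consistent assignment is A=knight, B=knave, C=knight, D=knight, E=knave, F=knight.
That has 4 knights.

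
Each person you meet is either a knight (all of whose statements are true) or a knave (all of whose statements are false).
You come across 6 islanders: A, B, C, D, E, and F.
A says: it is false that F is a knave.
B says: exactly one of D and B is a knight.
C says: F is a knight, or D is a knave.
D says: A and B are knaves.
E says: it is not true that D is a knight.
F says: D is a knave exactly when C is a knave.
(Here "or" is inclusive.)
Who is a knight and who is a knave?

Since A is a knave, "it is false that F is a knave" needs to be false, which holds.
B is a knight; "exactly one of D and B is a knight" is true, as required.
C is a knight; "F is a knight, or D is a knave" is true, as required.
D is a knave; "A and B are knaves" is false, as required.
As a knight, E's statement "it is not true that D is a knight" should be true; it is.
Since F is a knave, "D is a knave exactly when C is a knave" needs to be false, which holds.

A is a knave, B is a knight, C is a knight, D is a knave, E is a knight, and F is a knave.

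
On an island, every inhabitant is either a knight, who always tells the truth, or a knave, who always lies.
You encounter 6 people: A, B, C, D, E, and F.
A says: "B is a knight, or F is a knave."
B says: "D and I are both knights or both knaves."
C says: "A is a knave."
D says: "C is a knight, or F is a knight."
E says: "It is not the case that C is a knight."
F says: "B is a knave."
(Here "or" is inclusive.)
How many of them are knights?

The unique consistent assignment is A=knave, B=knave, C=knight, D=knight, E=knave, F=knight.
That has 3 knights.

3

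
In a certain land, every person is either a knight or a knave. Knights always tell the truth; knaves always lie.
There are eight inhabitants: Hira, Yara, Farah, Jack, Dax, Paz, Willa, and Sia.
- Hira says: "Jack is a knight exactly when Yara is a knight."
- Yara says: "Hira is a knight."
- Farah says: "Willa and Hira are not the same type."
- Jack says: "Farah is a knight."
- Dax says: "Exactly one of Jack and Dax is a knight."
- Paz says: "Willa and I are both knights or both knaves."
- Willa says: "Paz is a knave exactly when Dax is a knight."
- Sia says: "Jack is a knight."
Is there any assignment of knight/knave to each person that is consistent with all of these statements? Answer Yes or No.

No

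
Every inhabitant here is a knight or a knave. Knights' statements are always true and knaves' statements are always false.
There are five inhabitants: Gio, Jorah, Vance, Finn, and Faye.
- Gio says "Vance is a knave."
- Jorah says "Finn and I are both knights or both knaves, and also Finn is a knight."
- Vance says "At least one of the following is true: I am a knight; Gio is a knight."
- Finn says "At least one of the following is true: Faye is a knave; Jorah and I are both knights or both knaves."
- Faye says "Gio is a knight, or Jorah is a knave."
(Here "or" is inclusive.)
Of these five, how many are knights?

3

The unique consistent assignment is Gio=knave, Jorah=knight, Vance=knight, Finn=knight, Faye=knave.
That has 3 knights.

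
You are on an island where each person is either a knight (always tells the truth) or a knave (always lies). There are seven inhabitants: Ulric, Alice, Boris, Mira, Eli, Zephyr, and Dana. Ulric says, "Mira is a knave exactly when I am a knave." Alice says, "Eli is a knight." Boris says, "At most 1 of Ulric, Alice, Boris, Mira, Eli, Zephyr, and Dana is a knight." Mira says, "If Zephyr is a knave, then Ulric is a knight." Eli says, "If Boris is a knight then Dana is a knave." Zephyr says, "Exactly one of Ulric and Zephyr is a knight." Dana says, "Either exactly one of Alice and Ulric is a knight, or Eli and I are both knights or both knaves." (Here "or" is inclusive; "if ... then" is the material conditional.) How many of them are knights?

5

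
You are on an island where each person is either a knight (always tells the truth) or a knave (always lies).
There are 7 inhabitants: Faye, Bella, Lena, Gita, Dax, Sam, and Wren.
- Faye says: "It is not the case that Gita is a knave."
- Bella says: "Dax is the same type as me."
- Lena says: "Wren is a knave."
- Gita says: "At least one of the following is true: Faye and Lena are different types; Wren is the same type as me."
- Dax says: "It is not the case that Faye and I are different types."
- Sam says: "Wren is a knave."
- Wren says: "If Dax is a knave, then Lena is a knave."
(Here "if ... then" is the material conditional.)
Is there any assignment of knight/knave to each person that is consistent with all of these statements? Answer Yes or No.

Yes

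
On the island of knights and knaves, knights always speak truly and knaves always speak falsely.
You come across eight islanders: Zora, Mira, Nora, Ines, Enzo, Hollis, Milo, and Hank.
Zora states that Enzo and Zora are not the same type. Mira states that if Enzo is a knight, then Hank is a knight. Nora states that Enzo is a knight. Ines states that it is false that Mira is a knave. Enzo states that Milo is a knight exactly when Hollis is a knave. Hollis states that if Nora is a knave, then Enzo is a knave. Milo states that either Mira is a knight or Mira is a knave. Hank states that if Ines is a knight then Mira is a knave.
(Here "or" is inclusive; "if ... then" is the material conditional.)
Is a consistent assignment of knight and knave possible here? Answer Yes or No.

One consistent assignment: Zora=knight, Mira=knight, Nora=knave, Ines=knight, Enzo=knave, Hollis=knight, Milo=knight, Hank=knave.

Yes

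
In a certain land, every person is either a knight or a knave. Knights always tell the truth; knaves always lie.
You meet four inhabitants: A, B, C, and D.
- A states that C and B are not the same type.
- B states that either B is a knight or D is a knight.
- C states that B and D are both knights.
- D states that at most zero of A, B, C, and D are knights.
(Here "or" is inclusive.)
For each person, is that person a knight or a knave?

A is a knight, B is a knight, C is a knave, and D is a knave.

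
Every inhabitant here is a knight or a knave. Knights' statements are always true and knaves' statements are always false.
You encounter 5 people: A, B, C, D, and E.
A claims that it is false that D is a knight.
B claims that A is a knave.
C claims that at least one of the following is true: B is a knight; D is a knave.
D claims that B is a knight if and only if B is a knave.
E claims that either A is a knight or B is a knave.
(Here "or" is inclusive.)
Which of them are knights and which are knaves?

A is a knight, and the claim "it is false that D is a knight" is indeed true.
B is a knave, and the claim "A is a knave" is indeed false.
As a knight, C's statement "at least one of the following is true: B is a knight; D is a knave" should be true; it is.
D is a knave; "B is a knight if and only if B is a knave" is false, as required.
As a knight, E's statement "either A is a knight or B is a knave" should be true; it is.

Knights: A, C, and E. Knaves: B and D.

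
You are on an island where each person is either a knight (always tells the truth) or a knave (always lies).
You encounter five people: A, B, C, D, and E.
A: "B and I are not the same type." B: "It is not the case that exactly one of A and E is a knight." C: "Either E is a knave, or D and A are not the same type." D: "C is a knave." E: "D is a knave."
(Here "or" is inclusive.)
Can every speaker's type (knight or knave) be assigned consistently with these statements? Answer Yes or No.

No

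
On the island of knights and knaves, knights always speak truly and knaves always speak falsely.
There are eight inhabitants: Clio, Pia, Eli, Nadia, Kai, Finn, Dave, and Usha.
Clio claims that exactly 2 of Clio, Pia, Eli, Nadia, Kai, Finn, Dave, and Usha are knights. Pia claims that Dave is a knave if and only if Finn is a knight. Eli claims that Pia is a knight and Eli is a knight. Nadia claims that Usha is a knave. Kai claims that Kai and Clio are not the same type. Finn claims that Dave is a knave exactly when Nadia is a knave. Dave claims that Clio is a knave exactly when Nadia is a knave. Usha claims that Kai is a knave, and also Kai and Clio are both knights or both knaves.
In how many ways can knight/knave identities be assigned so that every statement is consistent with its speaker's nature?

Consistent assignments:
  Clio=knave, Pia=knight, Eli=knight, Nadia=knave, Kai=knave, Finn=knave, Dave=knight, Usha=knight
  Clio=knave, Pia=knight, Eli=knave, Nadia=knave, Kai=knave, Finn=knave, Dave=knight, Usha=knight

2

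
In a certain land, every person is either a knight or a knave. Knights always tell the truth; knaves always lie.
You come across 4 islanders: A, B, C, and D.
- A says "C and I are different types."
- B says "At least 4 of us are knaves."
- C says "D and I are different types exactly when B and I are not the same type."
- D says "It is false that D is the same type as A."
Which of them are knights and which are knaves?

A is a knave, B is a knave, C is a knave, and D is a knight.

A (knave): "C and I are different types" — false. ✓
B is a knave, and the claim "at least 4 of us are knaves" is indeed false.
As a knave, C's statement "D and I are different types exactly when B and I are not the same type" should be false; it is.
D is a knight, so "it is false that D is the same type as A" must be true — and it is.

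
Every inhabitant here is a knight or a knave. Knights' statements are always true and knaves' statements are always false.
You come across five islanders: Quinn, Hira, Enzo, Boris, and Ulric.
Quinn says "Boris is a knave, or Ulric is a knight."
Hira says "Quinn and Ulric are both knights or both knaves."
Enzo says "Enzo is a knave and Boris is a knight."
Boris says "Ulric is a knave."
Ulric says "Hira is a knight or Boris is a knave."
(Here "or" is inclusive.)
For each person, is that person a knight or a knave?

Knights: Quinn, Hira, and Ulric. Knaves: Enzo and Boris.

Suppose Quinn is a knave. Then Quinn's statement "Boris is a knave, or Ulric is a knight" would have to be false. Checking the 16 ways to assign the others, none is consistent with every speaker.
(For instance, with Hira=knight, Enzo=knave, Boris=knave, Ulric=knight, Quinn's claim "Boris is a knave, or Ulric is a knight" comes out true where it would need to be false.)
So Quinn must be a knight, making "Boris is a knave, or Ulric is a knight" true. Taking Quinn=knight, Hira=knight, Enzo=knave, Boris=knave, Ulric=knight, each remaining statement checks out:
  Hira (knight): "Quinn and Ulric are both knights or both knaves" — true. ✓
  Enzo (knave): "Enzo is a knave and Boris is a knight" — false. ✓
  Boris (knave): "Ulric is a knave" — false. ✓
  Ulric (knight): "Hira is a knight or Boris is a knave" — true. ✓
This is the unique consistent assignment.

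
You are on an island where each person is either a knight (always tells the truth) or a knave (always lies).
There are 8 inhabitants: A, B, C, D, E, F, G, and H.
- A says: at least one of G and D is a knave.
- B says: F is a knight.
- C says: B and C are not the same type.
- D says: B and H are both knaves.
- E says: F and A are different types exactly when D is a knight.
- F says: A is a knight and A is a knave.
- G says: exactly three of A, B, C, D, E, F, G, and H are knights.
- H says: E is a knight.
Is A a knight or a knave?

Consistent assignments: {A=knave, B=knave, C=knight, D=knight, E=knave, F=knave, G=knight, H=knave}
In every consistent assignment, A is a knave.

A is a knave.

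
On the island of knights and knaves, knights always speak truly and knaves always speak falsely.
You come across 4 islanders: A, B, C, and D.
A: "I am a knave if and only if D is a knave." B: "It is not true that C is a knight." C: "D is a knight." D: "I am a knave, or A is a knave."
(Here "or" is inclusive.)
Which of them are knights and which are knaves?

A is a knave; "I am a knave if and only if D is a knave" is False, as required.
As a knave, B's statement "it is not true that C is a knight" should be False; it is.
Since C is a knight, "D is a knight" needs to be True, which holds.
As a knight, D's statement "I am a knave, or A is a knave" should be True; it is.

A is a knave, B is a knave, C is a knight, and D is a knight.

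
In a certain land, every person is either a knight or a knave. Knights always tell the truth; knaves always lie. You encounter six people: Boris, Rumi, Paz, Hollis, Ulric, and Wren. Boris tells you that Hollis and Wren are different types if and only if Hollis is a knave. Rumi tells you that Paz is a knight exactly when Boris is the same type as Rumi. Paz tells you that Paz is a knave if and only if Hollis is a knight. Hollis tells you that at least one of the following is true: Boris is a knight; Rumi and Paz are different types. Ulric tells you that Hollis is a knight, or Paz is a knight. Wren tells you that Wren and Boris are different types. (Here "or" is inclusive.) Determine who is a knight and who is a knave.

Boris is a knave, Rumi is a knave, Paz is a knave, Hollis is a knave, Ulric is a knave, and Wren is a knave.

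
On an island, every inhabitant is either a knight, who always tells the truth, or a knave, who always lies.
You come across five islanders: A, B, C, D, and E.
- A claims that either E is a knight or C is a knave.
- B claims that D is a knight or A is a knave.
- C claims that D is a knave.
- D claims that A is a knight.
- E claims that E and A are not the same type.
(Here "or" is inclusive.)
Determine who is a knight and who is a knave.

A is a knave, B is a knight, C is a knight, D is a knave, and E is a knave.

Suppose A is a knight. Then A's statement "either E is a knight or C is a knave" would have to be true. Checking the 16 ways to assign the others, none is consistent with every speaker.
(For instance, with B=knight, C=knight, D=knave, E=knave, A's claim "either E is a knight or C is a knave" comes out false where it would need to be true.)
So A must be a knave, making "either E is a knight or C is a knave" false. Taking A=knave, B=knight, C=knight, D=knave, E=knave, each remaining statement checks out:
  B (knight): "D is a knight or A is a knave" — true. ✓
  C (knight): "D is a knave" — true. ✓
  D (knave): "A is a knight" — false. ✓
  E (knave): "E and A are not the same type" — false. ✓
This is the unique consistent assignment.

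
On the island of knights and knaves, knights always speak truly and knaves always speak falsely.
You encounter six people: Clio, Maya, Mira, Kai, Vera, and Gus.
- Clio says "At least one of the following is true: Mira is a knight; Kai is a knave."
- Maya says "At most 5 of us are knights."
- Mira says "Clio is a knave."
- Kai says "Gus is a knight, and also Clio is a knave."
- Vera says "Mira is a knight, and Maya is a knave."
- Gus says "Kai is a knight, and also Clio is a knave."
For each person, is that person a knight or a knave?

Clio is a knight, Maya is a knight, Mira is a knave, Kai is a knave, Vera is a knave, and Gus is a knave.

Clio is a knight, and the claim "at least one of the following is true: Mira is a knight; Kai is a knave" is indeed True.
Maya (knight): "at most 5 of us are knights" — True. ✓
Mira (knave): "Clio is a knave" — False. ✓
As a knave, Kai's statement "Gus is a knight, and also Clio is a knave" should be False; it is.
Vera (knave): "Mira is a knight, and Maya is a knave" — False. ✓
Gus is a knave, and the claim "Kai is a knight, and also Clio is a knave" is indeed False.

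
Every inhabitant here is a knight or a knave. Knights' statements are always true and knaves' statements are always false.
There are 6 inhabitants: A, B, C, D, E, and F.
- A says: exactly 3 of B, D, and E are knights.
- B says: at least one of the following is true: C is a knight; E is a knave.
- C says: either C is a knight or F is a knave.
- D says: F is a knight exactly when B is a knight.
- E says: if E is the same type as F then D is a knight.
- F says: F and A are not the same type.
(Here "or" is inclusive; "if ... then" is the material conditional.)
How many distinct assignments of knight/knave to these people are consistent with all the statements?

2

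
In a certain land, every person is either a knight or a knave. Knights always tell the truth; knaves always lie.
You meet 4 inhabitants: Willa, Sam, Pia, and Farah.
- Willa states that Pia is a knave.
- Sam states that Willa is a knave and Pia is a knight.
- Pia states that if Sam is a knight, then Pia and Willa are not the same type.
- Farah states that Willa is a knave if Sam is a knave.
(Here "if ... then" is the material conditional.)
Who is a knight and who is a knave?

Willa is a knave, Sam is a knight, Pia is a knight, and Farah is a knight.

Willa (knave): "Pia is a knave" — False. ✓
Since Sam is a knight, "Willa is a knave and Pia is a knight" needs to be True, which holds.
Pia is a knight, and the claim "if Sam is a knight, then Pia and Willa are not the same type" is indeed True.
As a knight, Farah's statement "Willa is a knave if Sam is a knave" should be True; it is.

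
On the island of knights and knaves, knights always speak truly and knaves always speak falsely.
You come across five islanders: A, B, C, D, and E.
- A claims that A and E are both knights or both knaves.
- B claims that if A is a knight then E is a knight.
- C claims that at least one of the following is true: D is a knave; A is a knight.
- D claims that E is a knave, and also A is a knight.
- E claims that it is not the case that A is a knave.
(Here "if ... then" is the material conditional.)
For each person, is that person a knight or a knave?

Suppose A is a knave. Then A's statement "A and E are both knights or both knaves" would have to be false. Checking the 16 ways to assign the others, none is consistent with every speaker.
(For instance, with B=knight, C=knight, D=knave, E=knight, E's claim "it is not the case that A is a knave" comes out false where it would need to be true.)
So A must be a knight, making "A and E are both knights or both knaves" true. Taking A=knight, B=knight, C=knight, D=knave, E=knight, each remaining statement checks out:
  B (knight): "if A is a knight then E is a knight" — true. ✓
  C (knight): "at least one of the following is true: D is a knave; A is a knight" — true. ✓
  D (knave): "E is a knave, and also A is a knight" — false. ✓
  E (knight): "it is not the case that A is a knave" — true. ✓
This is the unique consistent assignment.

A is a knight, B is a knight, C is a knight, D is a knave, and E is a knight.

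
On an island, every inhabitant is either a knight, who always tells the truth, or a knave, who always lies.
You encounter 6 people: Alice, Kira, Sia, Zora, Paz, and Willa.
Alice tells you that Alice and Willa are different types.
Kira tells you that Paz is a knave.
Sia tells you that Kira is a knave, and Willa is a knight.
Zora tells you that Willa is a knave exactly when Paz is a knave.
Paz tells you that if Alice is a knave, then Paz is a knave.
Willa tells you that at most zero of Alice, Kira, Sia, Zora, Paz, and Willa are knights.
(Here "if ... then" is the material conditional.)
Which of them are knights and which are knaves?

Knights: Alice and Paz. Knaves: Kira, Sia, Zora, and Willa.

As a knight, Alice's statement "Alice and Willa are different types" should be True; it is.
As a knave, Kira's statement "Paz is a knave" should be False; it is.
As a knave, Sia's statement "Kira is a knave, and Willa is a knight" should be False; it is.
As a knave, Zora's statement "Willa is a knave exactly when Paz is a knave" should be False; it is.
Paz (knight): "if Alice is a knave, then Paz is a knave" — True. ✓
Willa is a knave, so "at most zero of Alice, Kira, Sia, Zora, Paz, and Willa are knights" must be False — and it is.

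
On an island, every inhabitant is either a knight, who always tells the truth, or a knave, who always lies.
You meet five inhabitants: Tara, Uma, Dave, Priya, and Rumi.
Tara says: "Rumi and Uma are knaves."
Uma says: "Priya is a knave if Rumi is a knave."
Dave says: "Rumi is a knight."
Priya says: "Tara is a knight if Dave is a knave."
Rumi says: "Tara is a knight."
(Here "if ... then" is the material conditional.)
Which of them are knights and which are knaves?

Tara is a knave; "Rumi and Uma are knaves" is False, as required.
Uma is a knight; "Priya is a knave if Rumi is a knave" is True, as required.
Dave (knave): "Rumi is a knight" — False. ✓
Since Priya is a knave, "Tara is a knight if Dave is a knave" needs to be False, which holds.
As a knave, Rumi's statement "Tara is a knight" should be False; it is.

Tara is a knave, Uma is a knight, Dave is a knave, Priya is a knave, and Rumi is a knave.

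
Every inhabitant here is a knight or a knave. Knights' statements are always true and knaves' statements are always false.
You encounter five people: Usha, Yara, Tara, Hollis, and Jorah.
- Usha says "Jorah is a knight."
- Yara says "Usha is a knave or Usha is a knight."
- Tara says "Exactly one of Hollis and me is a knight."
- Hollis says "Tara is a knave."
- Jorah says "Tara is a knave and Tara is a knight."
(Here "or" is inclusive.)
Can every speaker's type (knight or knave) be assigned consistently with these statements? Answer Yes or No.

Yes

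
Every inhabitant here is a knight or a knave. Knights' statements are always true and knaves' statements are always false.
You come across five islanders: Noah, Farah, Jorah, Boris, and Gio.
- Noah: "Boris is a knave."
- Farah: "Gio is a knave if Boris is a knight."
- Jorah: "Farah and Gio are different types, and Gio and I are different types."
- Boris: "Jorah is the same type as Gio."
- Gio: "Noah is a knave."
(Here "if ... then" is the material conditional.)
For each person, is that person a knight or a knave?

Suppose Noah is a knave. Then Noah's statement "Boris is a knave" would have to be false. Checking the 16 ways to assign the others, none is consistent with every speaker.
(For instance, with Farah=knight, Jorah=knight, Boris=knave, Gio=knave, Noah's claim "Boris is a knave" comes out true where it would need to be false.)
So Noah must be a knight, making "Boris is a knave" true. Taking Noah=knight, Farah=knight, Jorah=knight, Boris=knave, Gio=knave, each remaining statement checks out:
  Farah (knight): "Gio is a knave if Boris is a knight" — true. ✓
  Jorah (knight): "Farah and Gio are different types, and Gio and I are different types" — true. ✓
  Boris (knave): "Jorah is the same type as Gio" — false. ✓
  Gio (knave): "Noah is a knave" — false. ✓
This is the unique consistent assignment.

Noah is a knight, Farah is a knight, Jorah is a knight, Boris is a knave, and Gio is a knave.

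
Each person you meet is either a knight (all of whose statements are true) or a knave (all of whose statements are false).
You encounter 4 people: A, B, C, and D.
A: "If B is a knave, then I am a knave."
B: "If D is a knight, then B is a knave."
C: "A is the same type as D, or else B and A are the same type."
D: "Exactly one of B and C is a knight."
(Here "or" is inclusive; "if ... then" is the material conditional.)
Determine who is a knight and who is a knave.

A is a knight; "if B is a knave, then I am a knave" is true, as required.
As a knight, B's statement "if D is a knight, then B is a knave" should be true; it is.
C is a knight; "A is the same type as D, or else B and A are the same type" is true, as required.
Since D is a knave, "exactly one of B and C is a knight" needs to be false, which holds.

A is a knight, B is a knight, C is a knight, and D is a knave.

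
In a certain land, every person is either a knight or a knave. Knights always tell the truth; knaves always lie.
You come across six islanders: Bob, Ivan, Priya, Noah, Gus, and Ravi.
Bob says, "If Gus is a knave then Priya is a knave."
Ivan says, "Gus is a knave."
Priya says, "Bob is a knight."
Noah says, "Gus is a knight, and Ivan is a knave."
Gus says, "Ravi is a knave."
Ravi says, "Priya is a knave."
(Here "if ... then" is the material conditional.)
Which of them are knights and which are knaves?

Bob is a knight, and the claim "if Gus is a knave then Priya is a knave" is indeed true.
Since Ivan is a knave, "Gus is a knave" needs to be false, which holds.
Priya (knight): "Bob is a knight" — true. ✓
Noah is a knight, so "Gus is a knight, and Ivan is a knave" must be true — and it is.
Gus is a knight, so "Ravi is a knave" must be true — and it is.
Ravi is a knave, so "Priya is a knave" must be false — and it is.

Bob is a knight, Ivan is a knave, Priya is a knight, Noah is a knight, Gus is a knight, and Ravi is a knave.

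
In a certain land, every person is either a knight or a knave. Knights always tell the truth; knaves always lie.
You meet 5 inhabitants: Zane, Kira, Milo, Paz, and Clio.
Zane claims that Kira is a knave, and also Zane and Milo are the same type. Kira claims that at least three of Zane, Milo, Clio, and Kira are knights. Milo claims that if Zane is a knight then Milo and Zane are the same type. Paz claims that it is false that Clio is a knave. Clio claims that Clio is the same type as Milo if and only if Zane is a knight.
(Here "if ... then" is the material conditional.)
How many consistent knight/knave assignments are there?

Consistent assignments:
  Zane=knight, Kira=knave, Milo=knight, Paz=knave, Clio=knave

1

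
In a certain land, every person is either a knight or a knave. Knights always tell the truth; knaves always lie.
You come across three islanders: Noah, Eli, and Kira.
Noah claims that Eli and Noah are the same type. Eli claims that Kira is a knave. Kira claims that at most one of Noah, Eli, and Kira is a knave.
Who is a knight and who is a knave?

Noah is a knave, Eli is a knight, and Kira is a knave.

Noah is a knave, so "Eli and Noah are the same type" must be False — and it is.
Eli is a knight, so "Kira is a knave" must be True — and it is.
Since Kira is a knave, "at most one of Noah, Eli, and Kira is a knave" needs to be False, which holds.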